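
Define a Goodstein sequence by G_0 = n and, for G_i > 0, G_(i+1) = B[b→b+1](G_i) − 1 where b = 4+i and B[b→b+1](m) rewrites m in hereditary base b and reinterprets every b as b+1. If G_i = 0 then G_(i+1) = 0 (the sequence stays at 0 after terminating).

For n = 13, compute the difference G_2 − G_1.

2

[0] 13 ≡ 3·4 + 1 (base 4). Lift 5: 16. −1: 15.
[1] 15 ≡ 3·5 (base 5). Lift 6: 18. −1: 17.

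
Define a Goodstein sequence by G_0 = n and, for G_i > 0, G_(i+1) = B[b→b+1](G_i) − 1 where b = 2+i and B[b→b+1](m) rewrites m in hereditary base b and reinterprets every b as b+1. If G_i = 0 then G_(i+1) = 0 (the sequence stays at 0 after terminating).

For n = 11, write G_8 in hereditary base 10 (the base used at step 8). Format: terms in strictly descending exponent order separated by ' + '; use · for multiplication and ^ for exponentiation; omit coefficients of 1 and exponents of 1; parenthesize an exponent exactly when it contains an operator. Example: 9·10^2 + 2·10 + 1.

i=0: 11 = 2^(2 + 1) + 2 + 1 (b=2); 2→3: 3^(3 + 1) + 3 + 1 = 85; 85−1 = 84
i=1: 84 = 3^(3 + 1) + 3 (b=3); 3→4: 4^(4 + 1) + 4 = 1028; 1028−1 = 1027
i=2: 1027 = 4^(4 + 1) + 3 (b=4); 4→5: 5^(5 + 1) + 3 = 15628; 15628−1 = 15627
i=3: 15627 = 5^(5 + 1) + 2 (b=5); 5→6: 6^(6 + 1) + 2 = 279938; 279938−1 = 279937
i=4: 279937 = 6^(6 + 1) + 1 (b=6); 6→7: 7^(7 + 1) + 1 = 5764802; 5764802−1 = 5764801
i=5: 5764801 = 7^(7 + 1) (b=7); 7→8: 8^(8 + 1) = 134217728; 134217728−1 = 134217727
i=6: 134217727 = 7·8^8 + 7·8^7 + 7·8^6 + 7·8^5 + 7·8^4 + 7·8^3 + 7·8^2 + 7·8 + 7 (b=8); 8→9: 7·9^9 + 7·9^7 + 7·9^6 + 7·9^5 + 7·9^4 + 7·9^3 + 7·9^2 + 7·9 + 7 = 2749609303; 2749609303−1 = 2749609302
i=7: 2749609302 = 7·9^9 + 7·9^7 + 7·9^6 + 7·9^5 + 7·9^4 + 7·9^3 + 7·9^2 + 7·9 + 6 (b=9); 9→10: 7·10^10 + 7·10^7 + 7·10^6 + 7·10^5 + 7·10^4 + 7·10^3 + 7·10^2 + 7·10 + 6 = 70077777776; 70077777776−1 = 70077777775
i=8: 70077777775 = 7·10^10 + 7·10^7 + 7·10^6 + 7·10^5 + 7·10^4 + 7·10^3 + 7·10^2 + 7·10 + 5 (b=10); 10→11: 7·11^11 + 7·11^7 + 7·11^6 + 7·11^5 + 7·11^4 + 7·11^3 + 7·11^2 + 7·11 + 5 = 1997331745491; 1997331745491−1 = 1997331745490

7·10^10 + 7·10^7 + 7·10^6 + 7·10^5 + 7·10^4 + 7·10^3 + 7·10^2 + 7·10 + 5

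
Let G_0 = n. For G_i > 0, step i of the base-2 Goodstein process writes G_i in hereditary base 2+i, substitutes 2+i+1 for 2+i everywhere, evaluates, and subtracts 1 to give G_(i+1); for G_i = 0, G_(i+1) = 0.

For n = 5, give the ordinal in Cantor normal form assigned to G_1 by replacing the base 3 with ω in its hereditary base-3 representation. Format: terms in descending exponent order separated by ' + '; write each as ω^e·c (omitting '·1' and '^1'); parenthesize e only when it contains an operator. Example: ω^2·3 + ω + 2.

G_0 = 5. HB_2(5) = 2^2 + 1. Bump = 28. G_1 = 27.
G_1 = 27. HB_3(27) = 3^3. Bump = 256. G_2 = 255.

ω^ω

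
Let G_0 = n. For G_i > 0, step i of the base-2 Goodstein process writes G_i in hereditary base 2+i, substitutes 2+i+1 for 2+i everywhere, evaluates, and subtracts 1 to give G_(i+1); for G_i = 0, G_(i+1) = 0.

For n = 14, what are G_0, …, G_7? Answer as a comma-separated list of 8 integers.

14, 110, 1281, 18750, 326591, 5862840, 134404971, 3487116548

(0) 14|_2 = 2^(2 + 1) + 2^2 + 2 ↦ 3^(3 + 1) + 3^3 + 3|_3 = 111 ⇒ 110
(1) 110|_3 = 3^(3 + 1) + 3^3 + 2 ↦ 4^(4 + 1) + 4^4 + 2|_4 = 1282 ⇒ 1281
(2) 1281|_4 = 4^(4 + 1) + 4^4 + 1 ↦ 5^(5 + 1) + 5^5 + 1|_5 = 18751 ⇒ 18750
(3) 18750|_5 = 5^(5 + 1) + 5^5 ↦ 6^(6 + 1) + 6^6|_6 = 326592 ⇒ 326591
(4) 326591|_6 = 6^(6 + 1) + 5·6^5 + 5·6^4 + 5·6^3 + 5·6^2 + 5·6 + 5 ↦ 7^(7 + 1) + 5·7^5 + 5·7^4 + 5·7^3 + 5·7^2 + 5·7 + 5|_7 = 5862841 ⇒ 5862840
(5) 5862840|_7 = 7^(7 + 1) + 5·7^5 + 5·7^4 + 5·7^3 + 5·7^2 + 5·7 + 4 ↦ 8^(8 + 1) + 5·8^5 + 5·8^4 + 5·8^3 + 5·8^2 + 5·8 + 4|_8 = 134404972 ⇒ 134404971
(6) 134404971|_8 = 8^(8 + 1) + 5·8^5 + 5·8^4 + 5·8^3 + 5·8^2 + 5·8 + 3 ↦ 9^(9 + 1) + 5·9^5 + 5·9^4 + 5·9^3 + 5·9^2 + 5·9 + 3|_9 = 3487116549 ⇒ 3487116548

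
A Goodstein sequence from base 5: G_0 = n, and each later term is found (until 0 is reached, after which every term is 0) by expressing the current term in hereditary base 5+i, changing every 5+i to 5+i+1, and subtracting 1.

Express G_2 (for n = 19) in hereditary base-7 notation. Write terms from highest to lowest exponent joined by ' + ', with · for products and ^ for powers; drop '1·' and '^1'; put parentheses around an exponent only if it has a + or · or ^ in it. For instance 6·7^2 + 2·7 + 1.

3·7 + 2

step 0: 19 = 3·5 + 4; sub 6 for 5: 3·6 + 4; = 22; G_1 = 22−1 = 21
step 1: 21 = 3·6 + 3; sub 7 for 6: 3·7 + 3; = 24; G_2 = 24−1 = 23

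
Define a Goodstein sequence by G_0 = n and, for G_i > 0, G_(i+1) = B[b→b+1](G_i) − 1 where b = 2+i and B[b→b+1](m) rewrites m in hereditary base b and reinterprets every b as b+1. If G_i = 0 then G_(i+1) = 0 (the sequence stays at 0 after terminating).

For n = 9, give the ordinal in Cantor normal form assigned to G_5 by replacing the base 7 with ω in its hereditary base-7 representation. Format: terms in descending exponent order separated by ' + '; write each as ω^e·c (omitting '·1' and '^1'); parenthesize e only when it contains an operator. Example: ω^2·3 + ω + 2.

ω^ω·3 + ω^3·3 + ω^2·3 + ω·3

[0] 9 ≡ 2^(2 + 1) + 1 (base 2). Lift 3: 82. −1: 81.
[1] 81 ≡ 3^(3 + 1) (base 3). Lift 4: 1024. −1: 1023.
[2] 1023 ≡ 3·4^4 + 3·4^3 + 3·4^2 + 3·4 + 3 (base 4). Lift 5: 9843. −1: 9842.
[3] 9842 ≡ 3·5^5 + 3·5^3 + 3·5^2 + 3·5 + 2 (base 5). Lift 6: 140744. −1: 140743.
[4] 140743 ≡ 3·6^6 + 3·6^3 + 3·6^2 + 3·6 + 1 (base 6). Lift 7: 2471827. −1: 2471826.
[5] 2471826 ≡ 3·7^7 + 3·7^3 + 3·7^2 + 3·7 (base 7). Lift 8: 50333400. −1: 50333399.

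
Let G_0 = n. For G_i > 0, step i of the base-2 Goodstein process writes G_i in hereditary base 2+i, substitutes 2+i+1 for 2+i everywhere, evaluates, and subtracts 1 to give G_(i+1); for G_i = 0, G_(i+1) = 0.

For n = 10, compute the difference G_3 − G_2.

i=0: 10 = 2^(2 + 1) + 2 (b=2); 2→3: 3^(3 + 1) + 3 = 84; 84−1 = 83
i=1: 83 = 3^(3 + 1) + 2 (b=3); 3→4: 4^(4 + 1) + 2 = 1026; 1026−1 = 1025
i=2: 1025 = 4^(4 + 1) + 1 (b=4); 4→5: 5^(5 + 1) + 1 = 15626; 15626−1 = 15625

14600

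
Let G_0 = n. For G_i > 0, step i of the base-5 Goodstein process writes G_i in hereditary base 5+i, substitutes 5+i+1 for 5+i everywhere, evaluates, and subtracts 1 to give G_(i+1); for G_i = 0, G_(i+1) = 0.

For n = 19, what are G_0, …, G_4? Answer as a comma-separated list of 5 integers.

19, 21, 23, 25, 27

i=0: 19 = 3·5 + 4 (b=5); 5→6: 3·6 + 4 = 22; 22−1 = 21
i=1: 21 = 3·6 + 3 (b=6); 6→7: 3·7 + 3 = 24; 24−1 = 23
i=2: 23 = 3·7 + 2 (b=7); 7→8: 3·8 + 2 = 26; 26−1 = 25
i=3: 25 = 3·8 + 1 (b=8); 8→9: 3·9 + 1 = 28; 28−1 = 27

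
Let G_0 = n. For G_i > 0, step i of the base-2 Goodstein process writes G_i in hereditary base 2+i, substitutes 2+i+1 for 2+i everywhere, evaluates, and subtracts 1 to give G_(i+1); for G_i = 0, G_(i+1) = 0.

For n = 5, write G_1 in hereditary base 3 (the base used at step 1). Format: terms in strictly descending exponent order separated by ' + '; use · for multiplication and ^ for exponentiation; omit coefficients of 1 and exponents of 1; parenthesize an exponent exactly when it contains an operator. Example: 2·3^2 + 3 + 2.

3^3

G_0 = 5. HB_2(5) = 2^2 + 1. Bump = 28. G_1 = 27.
G_1 = 27. HB_3(27) = 3^3. Bump = 256. G_2 = 255.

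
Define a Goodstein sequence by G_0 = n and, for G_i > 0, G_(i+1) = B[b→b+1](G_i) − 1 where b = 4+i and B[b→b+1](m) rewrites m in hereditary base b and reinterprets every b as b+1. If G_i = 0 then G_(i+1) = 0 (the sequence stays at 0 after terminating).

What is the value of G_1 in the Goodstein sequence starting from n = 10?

11

step 0: 10 = 2·4 + 2; sub 5 for 4: 2·5 + 2; = 12; G_1 = 12−1 = 11
step 1: 11 = 2·5 + 1; sub 6 for 5: 2·6 + 1; = 13; G_2 = 13−1 = 12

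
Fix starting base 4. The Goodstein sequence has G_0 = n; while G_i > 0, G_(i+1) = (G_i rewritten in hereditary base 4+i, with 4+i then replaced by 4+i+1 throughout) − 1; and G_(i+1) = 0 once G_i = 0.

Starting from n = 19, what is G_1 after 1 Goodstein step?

i=0: 19 = 4^2 + 3 (b=4); 4→5: 5^2 + 3 = 28; 28−1 = 27
i=1: 27 = 5^2 + 2 (b=5); 5→6: 6^2 + 2 = 38; 38−1 = 37

27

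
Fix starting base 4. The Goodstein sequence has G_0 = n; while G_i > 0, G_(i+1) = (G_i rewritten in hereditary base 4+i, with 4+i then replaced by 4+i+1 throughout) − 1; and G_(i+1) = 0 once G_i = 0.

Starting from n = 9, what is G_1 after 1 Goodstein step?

G_0 = 9. HB_4(9) = 2·4 + 1. Bump = 11. G_1 = 10.
G_1 = 10. HB_5(10) = 2·5. Bump = 12. G_2 = 11.

10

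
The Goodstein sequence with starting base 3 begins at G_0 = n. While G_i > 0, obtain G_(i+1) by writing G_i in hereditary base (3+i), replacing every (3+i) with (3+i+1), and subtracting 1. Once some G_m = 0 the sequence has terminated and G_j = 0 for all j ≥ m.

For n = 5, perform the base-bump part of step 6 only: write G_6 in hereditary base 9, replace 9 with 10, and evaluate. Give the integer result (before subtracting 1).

i=0: 5 = 3 + 2 (b=3); 3→4: 4 + 2 = 6; 6−1 = 5
i=1: 5 = 4 + 1 (b=4); 4→5: 5 + 1 = 6; 6−1 = 5
i=2: 5 = 5 (b=5); 5→6: 6 = 6; 6−1 = 5
i=3: 5 = 5 (b=6); 6→7: 5 = 5; 5−1 = 4
i=4: 4 = 4 (b=7); 7→8: 4 = 4; 4−1 = 3
i=5: 3 = 3 (b=8); 8→9: 3 = 3; 3−1 = 2
i=6: 2 = 2 (b=9); 9→10: 2 = 2; 2−1 = 1

2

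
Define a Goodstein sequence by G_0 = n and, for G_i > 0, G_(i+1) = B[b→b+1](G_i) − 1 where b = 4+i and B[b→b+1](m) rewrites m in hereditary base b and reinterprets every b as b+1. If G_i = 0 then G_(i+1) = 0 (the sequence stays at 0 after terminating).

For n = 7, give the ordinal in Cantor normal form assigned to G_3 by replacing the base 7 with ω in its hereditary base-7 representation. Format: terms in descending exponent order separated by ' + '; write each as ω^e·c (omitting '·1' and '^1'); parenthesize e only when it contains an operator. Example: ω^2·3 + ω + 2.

ω

G_0=7  [base 4] 4 + 3  →[4↦5]→  5 + 3 = 8  −1 ⇒ G_1=7
G_1=7  [base 5] 5 + 2  →[5↦6]→  6 + 2 = 8  −1 ⇒ G_2=7
G_2=7  [base 6] 6 + 1  →[6↦7]→  7 + 1 = 8  −1 ⇒ G_3=7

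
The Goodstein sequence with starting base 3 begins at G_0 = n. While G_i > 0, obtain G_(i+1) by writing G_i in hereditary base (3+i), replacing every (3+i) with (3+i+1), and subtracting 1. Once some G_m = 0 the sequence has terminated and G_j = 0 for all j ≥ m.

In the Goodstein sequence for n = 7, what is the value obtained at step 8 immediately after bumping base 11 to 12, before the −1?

8

base 3: 7 = 2·3 + 1; at 4: 2·4 + 1 = 9; next = 8
base 4: 8 = 2·4; at 5: 2·5 = 10; next = 9
base 5: 9 = 5 + 4; at 6: 6 + 4 = 10; next = 9
base 6: 9 = 6 + 3; at 7: 7 + 3 = 10; next = 9
base 7: 9 = 7 + 2; at 8: 8 + 2 = 10; next = 9
base 8: 9 = 8 + 1; at 9: 9 + 1 = 10; next = 9
base 9: 9 = 9; at 10: 10 = 10; next = 9
base 10: 9 = 9; at 11: 9 = 9; next = 8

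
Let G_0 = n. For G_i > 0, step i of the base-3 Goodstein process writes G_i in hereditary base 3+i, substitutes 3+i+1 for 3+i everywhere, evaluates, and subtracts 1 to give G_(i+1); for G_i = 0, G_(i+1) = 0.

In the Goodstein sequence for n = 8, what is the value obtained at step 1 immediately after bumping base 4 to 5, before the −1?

11

(0) 8|_3 = 2·3 + 2 ↦ 2·4 + 2|_4 = 10 ⇒ 9
(1) 9|_4 = 2·4 + 1 ↦ 2·5 + 1|_5 = 11 ⇒ 10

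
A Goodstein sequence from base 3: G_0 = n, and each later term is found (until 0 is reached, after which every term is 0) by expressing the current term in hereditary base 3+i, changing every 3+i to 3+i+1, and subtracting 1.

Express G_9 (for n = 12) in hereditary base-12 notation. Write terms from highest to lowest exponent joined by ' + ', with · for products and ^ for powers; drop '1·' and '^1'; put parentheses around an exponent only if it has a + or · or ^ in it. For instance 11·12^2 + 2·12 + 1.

step 0: 12 = 3^2 + 3; sub 4 for 3: 4^2 + 4; = 20; G_1 = 20−1 = 19
step 1: 19 = 4^2 + 3; sub 5 for 4: 5^2 + 3; = 28; G_2 = 28−1 = 27
step 2: 27 = 5^2 + 2; sub 6 for 5: 6^2 + 2; = 38; G_3 = 38−1 = 37
step 3: 37 = 6^2 + 1; sub 7 for 6: 7^2 + 1; = 50; G_4 = 50−1 = 49
step 4: 49 = 7^2; sub 8 for 7: 8^2; = 64; G_5 = 64−1 = 63
step 5: 63 = 7·8 + 7; sub 9 for 8: 7·9 + 7; = 70; G_6 = 70−1 = 69
step 6: 69 = 7·9 + 6; sub 10 for 9: 7·10 + 6; = 76; G_7 = 76−1 = 75
step 7: 75 = 7·10 + 5; sub 11 for 10: 7·11 + 5; = 82; G_8 = 82−1 = 81
step 8: 81 = 7·11 + 4; sub 12 for 11: 7·12 + 4; = 88; G_9 = 88−1 = 87

7·12 + 3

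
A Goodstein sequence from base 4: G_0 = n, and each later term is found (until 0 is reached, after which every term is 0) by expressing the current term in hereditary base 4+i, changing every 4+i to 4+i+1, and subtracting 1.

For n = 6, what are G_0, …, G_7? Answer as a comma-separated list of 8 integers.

6, 6, 6, 6, 5, 4, 3, 2

6 —HB4→ 4 + 2 —bump→ 5 + 2 = 7 —(−1)→ 6
6 —HB5→ 5 + 1 —bump→ 6 + 1 = 7 —(−1)→ 6
6 —HB6→ 6 —bump→ 7 = 7 —(−1)→ 6
6 —HB7→ 6 —bump→ 6 = 6 —(−1)→ 5
5 —HB8→ 5 —bump→ 5 = 5 —(−1)→ 4
4 —HB9→ 4 —bump→ 4 = 4 —(−1)→ 3
3 —HB10→ 3 —bump→ 3 = 3 —(−1)→ 2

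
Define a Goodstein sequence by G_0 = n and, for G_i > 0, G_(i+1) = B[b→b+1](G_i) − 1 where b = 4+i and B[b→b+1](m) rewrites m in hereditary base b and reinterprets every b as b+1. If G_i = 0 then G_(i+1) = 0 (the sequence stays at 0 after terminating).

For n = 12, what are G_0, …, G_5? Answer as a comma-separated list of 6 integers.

G_0 = 12. HB_4(12) = 3·4. Bump = 15. G_1 = 14.
G_1 = 14. HB_5(14) = 2·5 + 4. Bump = 16. G_2 = 15.
G_2 = 15. HB_6(15) = 2·6 + 3. Bump = 17. G_3 = 16.
G_3 = 16. HB_7(16) = 2·7 + 2. Bump = 18. G_4 = 17.
G_4 = 17. HB_8(17) = 2·8 + 1. Bump = 19. G_5 = 18.

12, 14, 15, 16, 17, 18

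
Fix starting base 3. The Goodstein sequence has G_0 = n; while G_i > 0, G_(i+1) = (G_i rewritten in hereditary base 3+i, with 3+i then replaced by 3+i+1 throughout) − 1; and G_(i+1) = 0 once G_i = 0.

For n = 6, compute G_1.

7

step 0: 6 = 2·3; sub 4 for 3: 2·4; = 8; G_1 = 8−1 = 7
step 1: 7 = 4 + 3; sub 5 for 4: 5 + 3; = 8; G_2 = 8−1 = 7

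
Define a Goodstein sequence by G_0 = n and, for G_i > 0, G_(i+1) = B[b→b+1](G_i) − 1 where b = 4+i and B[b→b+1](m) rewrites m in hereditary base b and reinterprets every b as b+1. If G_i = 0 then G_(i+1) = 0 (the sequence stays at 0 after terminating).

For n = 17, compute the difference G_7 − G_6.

i=0: 17 = 4^2 + 1 (b=4); 4→5: 5^2 + 1 = 26; 26−1 = 25
i=1: 25 = 5^2 (b=5); 5→6: 6^2 = 36; 36−1 = 35
i=2: 35 = 5·6 + 5 (b=6); 6→7: 5·7 + 5 = 40; 40−1 = 39
i=3: 39 = 5·7 + 4 (b=7); 7→8: 5·8 + 4 = 44; 44−1 = 43
i=4: 43 = 5·8 + 3 (b=8); 8→9: 5·9 + 3 = 48; 48−1 = 47
i=5: 47 = 5·9 + 2 (b=9); 9→10: 5·10 + 2 = 52; 52−1 = 51
i=6: 51 = 5·10 + 1 (b=10); 10→11: 5·11 + 1 = 56; 56−1 = 55

4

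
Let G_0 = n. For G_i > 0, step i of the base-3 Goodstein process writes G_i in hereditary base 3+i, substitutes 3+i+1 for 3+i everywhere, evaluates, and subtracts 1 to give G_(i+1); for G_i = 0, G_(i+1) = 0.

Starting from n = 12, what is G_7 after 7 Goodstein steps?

75

(0) 12|_3 = 3^2 + 3 ↦ 4^2 + 4|_4 = 20 ⇒ 19
(1) 19|_4 = 4^2 + 3 ↦ 5^2 + 3|_5 = 28 ⇒ 27
(2) 27|_5 = 5^2 + 2 ↦ 6^2 + 2|_6 = 38 ⇒ 37
(3) 37|_6 = 6^2 + 1 ↦ 7^2 + 1|_7 = 50 ⇒ 49
(4) 49|_7 = 7^2 ↦ 8^2|_8 = 64 ⇒ 63
(5) 63|_8 = 7·8 + 7 ↦ 7·9 + 7|_9 = 70 ⇒ 69
(6) 69|_9 = 7·9 + 6 ↦ 7·10 + 6|_10 = 76 ⇒ 75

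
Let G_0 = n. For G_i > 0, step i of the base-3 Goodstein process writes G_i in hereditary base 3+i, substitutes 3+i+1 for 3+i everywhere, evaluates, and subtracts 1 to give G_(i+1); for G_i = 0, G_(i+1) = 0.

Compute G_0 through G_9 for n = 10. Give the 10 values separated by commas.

10, 16, 24, 27, 30, 33, 36, 39, 41, 43

[0] 10 ≡ 3^2 + 1 (base 3). Lift 4: 17. −1: 16.
[1] 16 ≡ 4^2 (base 4). Lift 5: 25. −1: 24.
[2] 24 ≡ 4·5 + 4 (base 5). Lift 6: 28. −1: 27.
[3] 27 ≡ 4·6 + 3 (base 6). Lift 7: 31. −1: 30.
[4] 30 ≡ 4·7 + 2 (base 7). Lift 8: 34. −1: 33.
[5] 33 ≡ 4·8 + 1 (base 8). Lift 9: 37. −1: 36.
[6] 36 ≡ 4·9 (base 9). Lift 10: 40. −1: 39.
[7] 39 ≡ 3·10 + 9 (base 10). Lift 11: 42. −1: 41.
[8] 41 ≡ 3·11 + 8 (base 11). Lift 12: 44. −1: 43.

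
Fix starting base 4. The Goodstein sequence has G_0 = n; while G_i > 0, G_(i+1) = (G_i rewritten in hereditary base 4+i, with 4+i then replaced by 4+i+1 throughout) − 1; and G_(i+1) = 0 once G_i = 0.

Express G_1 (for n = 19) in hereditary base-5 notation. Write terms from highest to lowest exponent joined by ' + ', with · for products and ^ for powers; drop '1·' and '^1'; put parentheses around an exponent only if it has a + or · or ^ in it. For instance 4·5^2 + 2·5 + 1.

5^2 + 2

i=0: 19 = 4^2 + 3 (b=4); 4→5: 5^2 + 3 = 28; 28−1 = 27
i=1: 27 = 5^2 + 2 (b=5); 5→6: 6^2 + 2 = 38; 38−1 = 37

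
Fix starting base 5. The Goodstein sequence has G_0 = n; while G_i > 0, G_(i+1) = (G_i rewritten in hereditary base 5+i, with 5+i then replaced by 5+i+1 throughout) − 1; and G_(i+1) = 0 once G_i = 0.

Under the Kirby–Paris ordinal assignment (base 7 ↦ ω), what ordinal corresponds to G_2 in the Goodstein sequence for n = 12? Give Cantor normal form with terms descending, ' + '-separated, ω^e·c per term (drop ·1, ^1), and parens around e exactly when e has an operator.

ω·2

(0) 12|_5 = 2·5 + 2 ↦ 2·6 + 2|_6 = 14 ⇒ 13
(1) 13|_6 = 2·6 + 1 ↦ 2·7 + 1|_7 = 15 ⇒ 14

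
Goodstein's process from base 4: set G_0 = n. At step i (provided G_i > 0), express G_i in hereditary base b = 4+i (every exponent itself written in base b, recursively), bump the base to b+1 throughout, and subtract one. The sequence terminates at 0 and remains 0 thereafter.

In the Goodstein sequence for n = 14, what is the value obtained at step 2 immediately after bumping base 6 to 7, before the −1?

21

(0) 14|_4 = 3·4 + 2 ↦ 3·5 + 2|_5 = 17 ⇒ 16
(1) 16|_5 = 3·5 + 1 ↦ 3·6 + 1|_6 = 19 ⇒ 18
(2) 18|_6 = 3·6 ↦ 3·7|_7 = 21 ⇒ 20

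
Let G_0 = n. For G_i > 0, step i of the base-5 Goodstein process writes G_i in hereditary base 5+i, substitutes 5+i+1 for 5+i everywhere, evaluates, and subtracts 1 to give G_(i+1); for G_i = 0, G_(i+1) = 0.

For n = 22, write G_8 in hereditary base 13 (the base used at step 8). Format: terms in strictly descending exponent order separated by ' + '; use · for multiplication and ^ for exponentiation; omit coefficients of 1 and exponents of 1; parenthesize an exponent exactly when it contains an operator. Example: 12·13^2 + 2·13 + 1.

3·13 + 2

22 —HB5→ 4·5 + 2 —bump→ 4·6 + 2 = 26 —(−1)→ 25
25 —HB6→ 4·6 + 1 —bump→ 4·7 + 1 = 29 —(−1)→ 28
28 —HB7→ 4·7 —bump→ 4·8 = 32 —(−1)→ 31
31 —HB8→ 3·8 + 7 —bump→ 3·9 + 7 = 34 —(−1)→ 33
33 —HB9→ 3·9 + 6 —bump→ 3·10 + 6 = 36 —(−1)→ 35
35 —HB10→ 3·10 + 5 —bump→ 3·11 + 5 = 38 —(−1)→ 37
37 —HB11→ 3·11 + 4 —bump→ 3·12 + 4 = 40 —(−1)→ 39
39 —HB12→ 3·12 + 3 —bump→ 3·13 + 3 = 42 —(−1)→ 41
41 —HB13→ 3·13 + 2 —bump→ 3·14 + 2 = 44 —(−1)→ 43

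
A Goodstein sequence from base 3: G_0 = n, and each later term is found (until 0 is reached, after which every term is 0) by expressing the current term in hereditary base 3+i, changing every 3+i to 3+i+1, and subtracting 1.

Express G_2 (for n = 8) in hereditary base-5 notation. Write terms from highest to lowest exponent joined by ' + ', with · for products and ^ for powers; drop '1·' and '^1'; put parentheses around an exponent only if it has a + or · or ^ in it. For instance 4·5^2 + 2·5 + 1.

(0) 8|_3 = 2·3 + 2 ↦ 2·4 + 2|_4 = 10 ⇒ 9
(1) 9|_4 = 2·4 + 1 ↦ 2·5 + 1|_5 = 11 ⇒ 10
(2) 10|_5 = 2·5 ↦ 2·6|_6 = 12 ⇒ 11

2·5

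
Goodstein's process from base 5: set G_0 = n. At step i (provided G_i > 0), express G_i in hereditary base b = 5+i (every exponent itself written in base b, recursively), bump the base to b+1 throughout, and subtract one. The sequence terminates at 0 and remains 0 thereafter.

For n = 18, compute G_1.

20

G_0 = 18. HB_5(18) = 3·5 + 3. Bump = 21. G_1 = 20.
G_1 = 20. HB_6(20) = 3·6 + 2. Bump = 23. G_2 = 22.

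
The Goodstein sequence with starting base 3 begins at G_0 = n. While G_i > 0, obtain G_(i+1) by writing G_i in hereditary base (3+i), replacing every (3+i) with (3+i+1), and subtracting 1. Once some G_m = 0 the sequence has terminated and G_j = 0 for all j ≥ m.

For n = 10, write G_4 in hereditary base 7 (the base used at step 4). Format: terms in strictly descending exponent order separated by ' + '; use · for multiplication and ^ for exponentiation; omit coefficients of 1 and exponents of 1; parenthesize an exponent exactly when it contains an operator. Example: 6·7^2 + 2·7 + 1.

4·7 + 2

base 3: 10 = 3^2 + 1; at 4: 4^2 + 1 = 17; next = 16
base 4: 16 = 4^2; at 5: 5^2 = 25; next = 24
base 5: 24 = 4·5 + 4; at 6: 4·6 + 4 = 28; next = 27
base 6: 27 = 4·6 + 3; at 7: 4·7 + 3 = 31; next = 30
base 7: 30 = 4·7 + 2; at 8: 4·8 + 2 = 34; next = 33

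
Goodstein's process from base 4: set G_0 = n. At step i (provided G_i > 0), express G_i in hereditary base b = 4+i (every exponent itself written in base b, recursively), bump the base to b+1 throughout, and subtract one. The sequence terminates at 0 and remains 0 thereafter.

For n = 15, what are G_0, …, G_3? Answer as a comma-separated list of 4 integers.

base 4: 15 = 3·4 + 3; at 5: 3·5 + 3 = 18; next = 17
base 5: 17 = 3·5 + 2; at 6: 3·6 + 2 = 20; next = 19
base 6: 19 = 3·6 + 1; at 7: 3·7 + 1 = 22; next = 21

15, 17, 19, 21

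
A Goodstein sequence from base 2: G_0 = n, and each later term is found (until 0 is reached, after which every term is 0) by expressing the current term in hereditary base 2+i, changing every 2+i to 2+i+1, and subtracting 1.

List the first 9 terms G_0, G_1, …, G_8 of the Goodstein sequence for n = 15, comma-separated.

G_0 = 15. HB_2(15) = 2^(2 + 1) + 2^2 + 2 + 1. Bump = 112. G_1 = 111.
G_1 = 111. HB_3(111) = 3^(3 + 1) + 3^3 + 3. Bump = 1284. G_2 = 1283.
G_2 = 1283. HB_4(1283) = 4^(4 + 1) + 4^4 + 3. Bump = 18753. G_3 = 18752.
G_3 = 18752. HB_5(18752) = 5^(5 + 1) + 5^5 + 2. Bump = 326594. G_4 = 326593.
G_4 = 326593. HB_6(326593) = 6^(6 + 1) + 6^6 + 1. Bump = 6588345. G_5 = 6588344.
G_5 = 6588344. HB_7(6588344) = 7^(7 + 1) + 7^7. Bump = 150994944. G_6 = 150994943.
G_6 = 150994943. HB_8(150994943) = 8^(8 + 1) + 7·8^7 + 7·8^6 + 7·8^5 + 7·8^4 + 7·8^3 + 7·8^2 + 7·8 + 7. Bump = 3524450281. G_7 = 3524450280.
G_7 = 3524450280. HB_9(3524450280) = 9^(9 + 1) + 7·9^7 + 7·9^6 + 7·9^5 + 7·9^4 + 7·9^3 + 7·9^2 + 7·9 + 6. Bump = 100077777776. G_8 = 100077777775.

15, 111, 1283, 18752, 326593, 6588344, 150994943, 3524450280, 100077777775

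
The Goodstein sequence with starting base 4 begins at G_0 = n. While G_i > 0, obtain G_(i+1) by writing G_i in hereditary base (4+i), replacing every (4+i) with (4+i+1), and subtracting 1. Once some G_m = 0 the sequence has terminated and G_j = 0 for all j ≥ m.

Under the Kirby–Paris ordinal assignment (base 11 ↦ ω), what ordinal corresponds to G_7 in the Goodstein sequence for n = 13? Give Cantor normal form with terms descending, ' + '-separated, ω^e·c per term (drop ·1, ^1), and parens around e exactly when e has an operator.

ω·2

step 0: 13 = 3·4 + 1; sub 5 for 4: 3·5 + 1; = 16; G_1 = 16−1 = 15
step 1: 15 = 3·5; sub 6 for 5: 3·6; = 18; G_2 = 18−1 = 17
step 2: 17 = 2·6 + 5; sub 7 for 6: 2·7 + 5; = 19; G_3 = 19−1 = 18
step 3: 18 = 2·7 + 4; sub 8 for 7: 2·8 + 4; = 20; G_4 = 20−1 = 19
step 4: 19 = 2·8 + 3; sub 9 for 8: 2·9 + 3; = 21; G_5 = 21−1 = 20
step 5: 20 = 2·9 + 2; sub 10 for 9: 2·10 + 2; = 22; G_6 = 22−1 = 21
step 6: 21 = 2·10 + 1; sub 11 for 10: 2·11 + 1; = 23; G_7 = 23−1 = 22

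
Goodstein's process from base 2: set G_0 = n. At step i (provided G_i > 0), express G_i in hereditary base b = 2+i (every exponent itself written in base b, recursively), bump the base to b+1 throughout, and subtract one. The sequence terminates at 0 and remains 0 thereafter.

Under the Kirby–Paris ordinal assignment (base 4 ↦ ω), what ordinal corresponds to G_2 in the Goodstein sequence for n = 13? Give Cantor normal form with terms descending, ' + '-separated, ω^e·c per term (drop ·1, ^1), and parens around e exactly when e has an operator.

G_0 = 13. HB_2(13) = 2^(2 + 1) + 2^2 + 1. Bump = 109. G_1 = 108.
G_1 = 108. HB_3(108) = 3^(3 + 1) + 3^3. Bump = 1280. G_2 = 1279.
G_2 = 1279. HB_4(1279) = 4^(4 + 1) + 3·4^3 + 3·4^2 + 3·4 + 3. Bump = 16093. G_3 = 16092.

ω^(ω + 1) + ω^3·3 + ω^2·3 + ω·3 + 3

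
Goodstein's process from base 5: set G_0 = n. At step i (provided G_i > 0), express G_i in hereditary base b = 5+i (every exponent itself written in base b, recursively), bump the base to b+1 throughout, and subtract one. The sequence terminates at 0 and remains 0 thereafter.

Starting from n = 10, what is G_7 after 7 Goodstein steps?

11

G_0 = 10. HB_5(10) = 2·5. Bump = 12. G_1 = 11.
G_1 = 11. HB_6(11) = 6 + 5. Bump = 12. G_2 = 11.
G_2 = 11. HB_7(11) = 7 + 4. Bump = 12. G_3 = 11.
G_3 = 11. HB_8(11) = 8 + 3. Bump = 12. G_4 = 11.
G_4 = 11. HB_9(11) = 9 + 2. Bump = 12. G_5 = 11.
G_5 = 11. HB_10(11) = 10 + 1. Bump = 12. G_6 = 11.
G_6 = 11. HB_11(11) = 11. Bump = 12. G_7 = 11.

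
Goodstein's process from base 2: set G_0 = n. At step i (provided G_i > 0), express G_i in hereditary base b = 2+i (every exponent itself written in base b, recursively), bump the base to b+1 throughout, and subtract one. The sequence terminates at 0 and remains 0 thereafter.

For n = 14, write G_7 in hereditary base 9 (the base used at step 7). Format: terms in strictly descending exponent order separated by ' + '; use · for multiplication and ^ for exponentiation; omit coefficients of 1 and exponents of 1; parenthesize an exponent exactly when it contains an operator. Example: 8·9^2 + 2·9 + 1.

9^(9 + 1) + 5·9^5 + 5·9^4 + 5·9^3 + 5·9^2 + 5·9 + 2

14 —HB2→ 2^(2 + 1) + 2^2 + 2 —bump→ 3^(3 + 1) + 3^3 + 3 = 111 —(−1)→ 110
110 —HB3→ 3^(3 + 1) + 3^3 + 2 —bump→ 4^(4 + 1) + 4^4 + 2 = 1282 —(−1)→ 1281
1281 —HB4→ 4^(4 + 1) + 4^4 + 1 —bump→ 5^(5 + 1) + 5^5 + 1 = 18751 —(−1)→ 18750
18750 —HB5→ 5^(5 + 1) + 5^5 —bump→ 6^(6 + 1) + 6^6 = 326592 —(−1)→ 326591
326591 —HB6→ 6^(6 + 1) + 5·6^5 + 5·6^4 + 5·6^3 + 5·6^2 + 5·6 + 5 —bump→ 7^(7 + 1) + 5·7^5 + 5·7^4 + 5·7^3 + 5·7^2 + 5·7 + 5 = 5862841 —(−1)→ 5862840
5862840 —HB7→ 7^(7 + 1) + 5·7^5 + 5·7^4 + 5·7^3 + 5·7^2 + 5·7 + 4 —bump→ 8^(8 + 1) + 5·8^5 + 5·8^4 + 5·8^3 + 5·8^2 + 5·8 + 4 = 134404972 —(−1)→ 134404971
134404971 —HB8→ 8^(8 + 1) + 5·8^5 + 5·8^4 + 5·8^3 + 5·8^2 + 5·8 + 3 —bump→ 9^(9 + 1) + 5·9^5 + 5·9^4 + 5·9^3 + 5·9^2 + 5·9 + 3 = 3487116549 —(−1)→ 3487116548
3487116548 —HB9→ 9^(9 + 1) + 5·9^5 + 5·9^4 + 5·9^3 + 5·9^2 + 5·9 + 2 —bump→ 10^(10 + 1) + 5·10^5 + 5·10^4 + 5·10^3 + 5·10^2 + 5·10 + 2 = 100000555552 —(−1)→ 100000555551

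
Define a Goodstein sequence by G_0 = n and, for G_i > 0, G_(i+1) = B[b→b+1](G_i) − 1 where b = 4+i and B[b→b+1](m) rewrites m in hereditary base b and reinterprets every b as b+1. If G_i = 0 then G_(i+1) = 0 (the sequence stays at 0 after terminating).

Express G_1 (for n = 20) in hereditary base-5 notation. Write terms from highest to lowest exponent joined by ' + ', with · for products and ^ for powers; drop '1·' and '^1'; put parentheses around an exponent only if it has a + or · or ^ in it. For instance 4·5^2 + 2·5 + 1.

5^2 + 4

base 4: 20 = 4^2 + 4; at 5: 5^2 + 5 = 30; next = 29
base 5: 29 = 5^2 + 4; at 6: 6^2 + 4 = 40; next = 39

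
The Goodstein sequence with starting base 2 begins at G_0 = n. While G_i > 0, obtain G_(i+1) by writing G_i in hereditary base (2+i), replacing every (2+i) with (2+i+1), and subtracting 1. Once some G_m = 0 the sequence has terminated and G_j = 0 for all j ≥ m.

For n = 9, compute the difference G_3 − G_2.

i=0: 9 = 2^(2 + 1) + 1 (b=2); 2→3: 3^(3 + 1) + 1 = 82; 82−1 = 81
i=1: 81 = 3^(3 + 1) (b=3); 3→4: 4^(4 + 1) = 1024; 1024−1 = 1023
i=2: 1023 = 3·4^4 + 3·4^3 + 3·4^2 + 3·4 + 3 (b=4); 4→5: 3·5^5 + 3·5^3 + 3·5^2 + 3·5 + 3 = 9843; 9843−1 = 9842

8819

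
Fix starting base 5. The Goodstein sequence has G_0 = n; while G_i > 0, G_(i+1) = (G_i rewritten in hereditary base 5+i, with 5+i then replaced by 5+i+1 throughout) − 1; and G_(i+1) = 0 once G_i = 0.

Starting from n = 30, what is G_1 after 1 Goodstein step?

G_0 = 30. HB_5(30) = 5^2 + 5. Bump = 42. G_1 = 41.
G_1 = 41. HB_6(41) = 6^2 + 5. Bump = 54. G_2 = 53.

41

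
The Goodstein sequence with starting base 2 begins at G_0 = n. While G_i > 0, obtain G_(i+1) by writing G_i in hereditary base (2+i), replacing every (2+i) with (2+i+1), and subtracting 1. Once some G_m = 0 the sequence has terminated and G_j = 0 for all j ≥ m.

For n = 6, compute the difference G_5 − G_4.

[0] 6 ≡ 2^2 + 2 (base 2). Lift 3: 30. −1: 29.
[1] 29 ≡ 3^3 + 2 (base 3). Lift 4: 258. −1: 257.
[2] 257 ≡ 4^4 + 1 (base 4). Lift 5: 3126. −1: 3125.
[3] 3125 ≡ 5^5 (base 5). Lift 6: 46656. −1: 46655.
[4] 46655 ≡ 5·6^5 + 5·6^4 + 5·6^3 + 5·6^2 + 5·6 + 5 (base 6). Lift 7: 98040. −1: 98039.

51384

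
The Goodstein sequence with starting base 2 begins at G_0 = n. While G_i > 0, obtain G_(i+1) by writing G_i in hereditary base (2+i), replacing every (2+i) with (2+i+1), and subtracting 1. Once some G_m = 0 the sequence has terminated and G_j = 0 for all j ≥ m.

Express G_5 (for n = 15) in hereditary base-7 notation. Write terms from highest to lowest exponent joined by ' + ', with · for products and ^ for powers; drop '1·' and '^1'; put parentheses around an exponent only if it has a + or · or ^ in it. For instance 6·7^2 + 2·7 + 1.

7^(7 + 1) + 7^7

base 2: 15 = 2^(2 + 1) + 2^2 + 2 + 1; at 3: 3^(3 + 1) + 3^3 + 3 + 1 = 112; next = 111
base 3: 111 = 3^(3 + 1) + 3^3 + 3; at 4: 4^(4 + 1) + 4^4 + 4 = 1284; next = 1283
base 4: 1283 = 4^(4 + 1) + 4^4 + 3; at 5: 5^(5 + 1) + 5^5 + 3 = 18753; next = 18752
base 5: 18752 = 5^(5 + 1) + 5^5 + 2; at 6: 6^(6 + 1) + 6^6 + 2 = 326594; next = 326593
base 6: 326593 = 6^(6 + 1) + 6^6 + 1; at 7: 7^(7 + 1) + 7^7 + 1 = 6588345; next = 6588344
base 7: 6588344 = 7^(7 + 1) + 7^7; at 8: 8^(8 + 1) + 8^8 = 150994944; next = 150994943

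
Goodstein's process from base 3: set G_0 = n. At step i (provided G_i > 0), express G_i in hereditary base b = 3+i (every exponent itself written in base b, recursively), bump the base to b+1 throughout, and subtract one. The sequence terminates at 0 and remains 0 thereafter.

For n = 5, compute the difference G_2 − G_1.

0

[0] 5 ≡ 3 + 2 (base 3). Lift 4: 6. −1: 5.
[1] 5 ≡ 4 + 1 (base 4). Lift 5: 6. −1: 5.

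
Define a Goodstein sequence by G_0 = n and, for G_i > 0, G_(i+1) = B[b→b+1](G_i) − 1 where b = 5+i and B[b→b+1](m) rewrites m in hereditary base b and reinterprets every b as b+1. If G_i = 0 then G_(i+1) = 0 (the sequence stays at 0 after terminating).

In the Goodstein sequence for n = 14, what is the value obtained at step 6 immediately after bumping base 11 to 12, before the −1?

base 5: 14 = 2·5 + 4; at 6: 2·6 + 4 = 16; next = 15
base 6: 15 = 2·6 + 3; at 7: 2·7 + 3 = 17; next = 16
base 7: 16 = 2·7 + 2; at 8: 2·8 + 2 = 18; next = 17
base 8: 17 = 2·8 + 1; at 9: 2·9 + 1 = 19; next = 18
base 9: 18 = 2·9; at 10: 2·10 = 20; next = 19
base 10: 19 = 10 + 9; at 11: 11 + 9 = 20; next = 19
base 11: 19 = 11 + 8; at 12: 12 + 8 = 20; next = 19

20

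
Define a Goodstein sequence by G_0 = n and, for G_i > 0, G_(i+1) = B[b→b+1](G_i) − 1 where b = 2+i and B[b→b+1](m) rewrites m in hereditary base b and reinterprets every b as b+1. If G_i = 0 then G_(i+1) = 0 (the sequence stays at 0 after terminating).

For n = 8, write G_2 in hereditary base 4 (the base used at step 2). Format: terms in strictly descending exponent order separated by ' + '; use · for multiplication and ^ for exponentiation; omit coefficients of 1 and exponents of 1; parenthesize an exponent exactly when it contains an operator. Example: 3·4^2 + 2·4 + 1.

G_0=8  [base 2] 2^(2 + 1)  →[2↦3]→  3^(3 + 1) = 81  −1 ⇒ G_1=80
G_1=80  [base 3] 2·3^3 + 2·3^2 + 2·3 + 2  →[3↦4]→  2·4^4 + 2·4^2 + 2·4 + 2 = 554  −1 ⇒ G_2=553

2·4^4 + 2·4^2 + 2·4 + 1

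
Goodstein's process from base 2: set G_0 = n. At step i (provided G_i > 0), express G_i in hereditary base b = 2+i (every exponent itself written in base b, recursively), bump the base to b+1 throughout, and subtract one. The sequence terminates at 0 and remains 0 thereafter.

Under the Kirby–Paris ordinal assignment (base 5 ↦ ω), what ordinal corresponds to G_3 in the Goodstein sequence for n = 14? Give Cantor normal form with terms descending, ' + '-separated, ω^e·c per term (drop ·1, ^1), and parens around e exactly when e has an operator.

G_0 = 14. HB_2(14) = 2^(2 + 1) + 2^2 + 2. Bump = 111. G_1 = 110.
G_1 = 110. HB_3(110) = 3^(3 + 1) + 3^3 + 2. Bump = 1282. G_2 = 1281.
G_2 = 1281. HB_4(1281) = 4^(4 + 1) + 4^4 + 1. Bump = 18751. G_3 = 18750.
G_3 = 18750. HB_5(18750) = 5^(5 + 1) + 5^5. Bump = 326592. G_4 = 326591.

ω^(ω + 1) + ω^ω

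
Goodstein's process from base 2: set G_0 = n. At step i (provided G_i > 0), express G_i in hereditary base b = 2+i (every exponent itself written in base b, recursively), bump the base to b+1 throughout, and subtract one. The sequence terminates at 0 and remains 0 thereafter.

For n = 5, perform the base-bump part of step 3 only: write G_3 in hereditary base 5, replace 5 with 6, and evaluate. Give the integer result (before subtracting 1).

base 2: 5 = 2^2 + 1; at 3: 3^3 + 1 = 28; next = 27
base 3: 27 = 3^3; at 4: 4^4 = 256; next = 255
base 4: 255 = 3·4^3 + 3·4^2 + 3·4 + 3; at 5: 3·5^3 + 3·5^2 + 3·5 + 3 = 468; next = 467
base 5: 467 = 3·5^3 + 3·5^2 + 3·5 + 2; at 6: 3·6^3 + 3·6^2 + 3·6 + 2 = 776; next = 775

776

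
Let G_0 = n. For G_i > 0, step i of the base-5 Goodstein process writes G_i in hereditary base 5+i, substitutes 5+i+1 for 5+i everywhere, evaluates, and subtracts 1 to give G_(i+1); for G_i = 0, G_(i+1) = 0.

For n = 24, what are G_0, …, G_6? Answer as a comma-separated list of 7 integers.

24, 27, 30, 33, 36, 39, 41

(0) 24|_5 = 4·5 + 4 ↦ 4·6 + 4|_6 = 28 ⇒ 27
(1) 27|_6 = 4·6 + 3 ↦ 4·7 + 3|_7 = 31 ⇒ 30
(2) 30|_7 = 4·7 + 2 ↦ 4·8 + 2|_8 = 34 ⇒ 33
(3) 33|_8 = 4·8 + 1 ↦ 4·9 + 1|_9 = 37 ⇒ 36
(4) 36|_9 = 4·9 ↦ 4·10|_10 = 40 ⇒ 39
(5) 39|_10 = 3·10 + 9 ↦ 3·11 + 9|_11 = 42 ⇒ 41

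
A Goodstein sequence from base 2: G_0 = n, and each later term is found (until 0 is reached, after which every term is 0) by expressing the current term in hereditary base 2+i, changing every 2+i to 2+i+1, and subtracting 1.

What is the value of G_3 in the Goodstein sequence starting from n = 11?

15627

G_0 = 11. HB_2(11) = 2^(2 + 1) + 2 + 1. Bump = 85. G_1 = 84.
G_1 = 84. HB_3(84) = 3^(3 + 1) + 3. Bump = 1028. G_2 = 1027.
G_2 = 1027. HB_4(1027) = 4^(4 + 1) + 3. Bump = 15628. G_3 = 15627.
G_3 = 15627. HB_5(15627) = 5^(5 + 1) + 2. Bump = 279938. G_4 = 279937.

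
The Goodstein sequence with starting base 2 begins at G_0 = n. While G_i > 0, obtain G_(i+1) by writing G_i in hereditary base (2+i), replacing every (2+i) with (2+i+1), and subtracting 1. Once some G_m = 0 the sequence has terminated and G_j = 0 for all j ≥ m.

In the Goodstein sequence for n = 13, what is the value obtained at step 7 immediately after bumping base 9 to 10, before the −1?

100000003326

(0) 13|_2 = 2^(2 + 1) + 2^2 + 1 ↦ 3^(3 + 1) + 3^3 + 1|_3 = 109 ⇒ 108
(1) 108|_3 = 3^(3 + 1) + 3^3 ↦ 4^(4 + 1) + 4^4|_4 = 1280 ⇒ 1279
(2) 1279|_4 = 4^(4 + 1) + 3·4^3 + 3·4^2 + 3·4 + 3 ↦ 5^(5 + 1) + 3·5^3 + 3·5^2 + 3·5 + 3|_5 = 16093 ⇒ 16092
(3) 16092|_5 = 5^(5 + 1) + 3·5^3 + 3·5^2 + 3·5 + 2 ↦ 6^(6 + 1) + 3·6^3 + 3·6^2 + 3·6 + 2|_6 = 280712 ⇒ 280711
(4) 280711|_6 = 6^(6 + 1) + 3·6^3 + 3·6^2 + 3·6 + 1 ↦ 7^(7 + 1) + 3·7^3 + 3·7^2 + 3·7 + 1|_7 = 5765999 ⇒ 5765998
(5) 5765998|_7 = 7^(7 + 1) + 3·7^3 + 3·7^2 + 3·7 ↦ 8^(8 + 1) + 3·8^3 + 3·8^2 + 3·8|_8 = 134219480 ⇒ 134219479
(6) 134219479|_8 = 8^(8 + 1) + 3·8^3 + 3·8^2 + 2·8 + 7 ↦ 9^(9 + 1) + 3·9^3 + 3·9^2 + 2·9 + 7|_9 = 3486786856 ⇒ 3486786855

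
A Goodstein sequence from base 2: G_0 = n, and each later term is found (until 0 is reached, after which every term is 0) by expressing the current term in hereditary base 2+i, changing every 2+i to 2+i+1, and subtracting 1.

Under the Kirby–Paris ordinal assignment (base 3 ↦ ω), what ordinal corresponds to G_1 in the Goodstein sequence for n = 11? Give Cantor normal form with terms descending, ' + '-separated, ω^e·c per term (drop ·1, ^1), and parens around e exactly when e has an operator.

base 2: 11 = 2^(2 + 1) + 2 + 1; at 3: 3^(3 + 1) + 3 + 1 = 85; next = 84
base 3: 84 = 3^(3 + 1) + 3; at 4: 4^(4 + 1) + 4 = 1028; next = 1027

ω^(ω + 1) + ω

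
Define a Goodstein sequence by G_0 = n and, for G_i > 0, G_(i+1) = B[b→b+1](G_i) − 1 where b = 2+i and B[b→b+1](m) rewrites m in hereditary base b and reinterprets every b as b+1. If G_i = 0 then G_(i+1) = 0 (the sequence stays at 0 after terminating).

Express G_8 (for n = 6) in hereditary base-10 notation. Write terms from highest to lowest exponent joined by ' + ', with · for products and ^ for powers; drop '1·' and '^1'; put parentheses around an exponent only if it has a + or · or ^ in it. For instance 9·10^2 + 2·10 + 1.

(0) 6|_2 = 2^2 + 2 ↦ 3^3 + 3|_3 = 30 ⇒ 29
(1) 29|_3 = 3^3 + 2 ↦ 4^4 + 2|_4 = 258 ⇒ 257
(2) 257|_4 = 4^4 + 1 ↦ 5^5 + 1|_5 = 3126 ⇒ 3125
(3) 3125|_5 = 5^5 ↦ 6^6|_6 = 46656 ⇒ 46655
(4) 46655|_6 = 5·6^5 + 5·6^4 + 5·6^3 + 5·6^2 + 5·6 + 5 ↦ 5·7^5 + 5·7^4 + 5·7^3 + 5·7^2 + 5·7 + 5|_7 = 98040 ⇒ 98039
(5) 98039|_7 = 5·7^5 + 5·7^4 + 5·7^3 + 5·7^2 + 5·7 + 4 ↦ 5·8^5 + 5·8^4 + 5·8^3 + 5·8^2 + 5·8 + 4|_8 = 187244 ⇒ 187243
(6) 187243|_8 = 5·8^5 + 5·8^4 + 5·8^3 + 5·8^2 + 5·8 + 3 ↦ 5·9^5 + 5·9^4 + 5·9^3 + 5·9^2 + 5·9 + 3|_9 = 332148 ⇒ 332147
(7) 332147|_9 = 5·9^5 + 5·9^4 + 5·9^3 + 5·9^2 + 5·9 + 2 ↦ 5·10^5 + 5·10^4 + 5·10^3 + 5·10^2 + 5·10 + 2|_10 = 555552 ⇒ 555551
(8) 555551|_10 = 5·10^5 + 5·10^4 + 5·10^3 + 5·10^2 + 5·10 + 1 ↦ 5·11^5 + 5·11^4 + 5·11^3 + 5·11^2 + 5·11 + 1|_11 = 885776 ⇒ 885775

5·10^5 + 5·10^4 + 5·10^3 + 5·10^2 + 5·10 + 1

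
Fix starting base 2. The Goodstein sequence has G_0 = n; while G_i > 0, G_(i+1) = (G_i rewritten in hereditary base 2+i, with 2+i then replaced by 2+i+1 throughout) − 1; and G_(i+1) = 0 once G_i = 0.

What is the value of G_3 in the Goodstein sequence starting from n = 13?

[0] 13 ≡ 2^(2 + 1) + 2^2 + 1 (base 2). Lift 3: 109. −1: 108.
[1] 108 ≡ 3^(3 + 1) + 3^3 (base 3). Lift 4: 1280. −1: 1279.
[2] 1279 ≡ 4^(4 + 1) + 3·4^3 + 3·4^2 + 3·4 + 3 (base 4). Lift 5: 16093. −1: 16092.
[3] 16092 ≡ 5^(5 + 1) + 3·5^3 + 3·5^2 + 3·5 + 2 (base 5). Lift 6: 280712. −1: 280711.

16092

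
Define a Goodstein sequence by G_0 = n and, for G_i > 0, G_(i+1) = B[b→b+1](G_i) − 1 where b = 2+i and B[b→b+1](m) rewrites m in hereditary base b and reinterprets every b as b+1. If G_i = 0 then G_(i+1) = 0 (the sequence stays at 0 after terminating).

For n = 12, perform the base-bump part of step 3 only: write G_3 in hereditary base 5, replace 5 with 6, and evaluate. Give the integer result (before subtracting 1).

i=0: 12 = 2^(2 + 1) + 2^2 (b=2); 2→3: 3^(3 + 1) + 3^3 = 108; 108−1 = 107
i=1: 107 = 3^(3 + 1) + 2·3^2 + 2·3 + 2 (b=3); 3→4: 4^(4 + 1) + 2·4^2 + 2·4 + 2 = 1066; 1066−1 = 1065
i=2: 1065 = 4^(4 + 1) + 2·4^2 + 2·4 + 1 (b=4); 4→5: 5^(5 + 1) + 2·5^2 + 2·5 + 1 = 15686; 15686−1 = 15685
i=3: 15685 = 5^(5 + 1) + 2·5^2 + 2·5 (b=5); 5→6: 6^(6 + 1) + 2·6^2 + 2·6 = 280020; 280020−1 = 280019

280020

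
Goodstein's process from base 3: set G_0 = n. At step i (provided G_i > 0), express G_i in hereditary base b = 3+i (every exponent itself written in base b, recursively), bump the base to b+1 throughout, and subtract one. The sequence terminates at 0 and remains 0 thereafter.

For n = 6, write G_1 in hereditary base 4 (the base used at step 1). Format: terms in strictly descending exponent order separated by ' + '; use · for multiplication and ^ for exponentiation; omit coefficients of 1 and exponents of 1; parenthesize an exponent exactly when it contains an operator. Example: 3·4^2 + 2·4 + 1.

4 + 3

base 3: 6 = 2·3; at 4: 2·4 = 8; next = 7
base 4: 7 = 4 + 3; at 5: 5 + 3 = 8; next = 7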